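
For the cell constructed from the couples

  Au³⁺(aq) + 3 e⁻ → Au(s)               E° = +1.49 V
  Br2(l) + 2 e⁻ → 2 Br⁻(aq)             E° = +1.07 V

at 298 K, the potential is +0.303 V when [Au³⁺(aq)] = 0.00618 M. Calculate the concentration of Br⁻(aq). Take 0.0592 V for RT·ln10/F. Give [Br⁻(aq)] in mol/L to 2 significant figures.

With Au³⁺/Au at the cathode and Br₂/Br⁻ at the anode, E°cell = +1.49 − (+1.07) = +0.42 V (n = 6).
Since E = E° − (0.0592/n)·log Q, log Q = n(E° − E)/0.0592 = 11.858.
For 2 Au³⁺(aq) + 6 Br⁻(aq) → 2 Au(s) + 3 Br2(l), the reaction quotient is Q = 1 / ([Au³⁺(aq)]^2·[Br⁻(aq)]^6).
Solving for the unknown gives log [Br⁻(aq)] = −1.240, so [Br⁻(aq)] ≈ 0.058 M.

0.058 M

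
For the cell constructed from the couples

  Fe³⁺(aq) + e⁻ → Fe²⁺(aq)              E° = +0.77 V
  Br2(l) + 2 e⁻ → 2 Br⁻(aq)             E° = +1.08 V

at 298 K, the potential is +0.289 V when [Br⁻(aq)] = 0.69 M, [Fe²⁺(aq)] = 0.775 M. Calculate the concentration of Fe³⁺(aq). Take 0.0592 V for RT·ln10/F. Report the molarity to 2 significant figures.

2.5 M

Br₂/Br⁻ is the cathode (higher E°); E°cell = +1.08 − (+0.77) = +0.31 V with n = 2.
From the Nernst equation, log Q = n(E° − E)/0.0592 = 2·(+0.31 − (+0.289))/0.0592 = 0.709.
For Br2(l) + 2 Fe²⁺(aq) → 2 Br⁻(aq) + 2 Fe³⁺(aq), the reaction quotient is Q = ([Br⁻(aq)]^2·[Fe³⁺(aq)]^2) / [Fe²⁺(aq)]^2.
Solving for the unknown gives log [Fe³⁺(aq)] = 0.405, so [Fe³⁺(aq)] ≈ 2.5 M.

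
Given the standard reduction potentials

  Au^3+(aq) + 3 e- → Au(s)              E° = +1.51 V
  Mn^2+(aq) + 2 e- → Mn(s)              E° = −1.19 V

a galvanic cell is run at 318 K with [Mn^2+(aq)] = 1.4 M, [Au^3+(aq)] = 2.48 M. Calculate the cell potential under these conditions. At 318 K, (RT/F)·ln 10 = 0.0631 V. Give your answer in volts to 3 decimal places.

Au³⁺/Au is reduced (cathode, E° = +1.51 V) and Mn²⁺/Mn is oxidized (anode).
E°cell = +1.51 − (−1.19) = +2.70 V, with n = 6 electrons transferred.
The balanced reaction is 2 Au^3+(aq) + 3 Mn(s) → 2 Au(s) + 3 Mn^2+(aq), so Q = [Mn^2+(aq)]^3 / [Au^3+(aq)]^2 = 0.446 and log Q = −0.351.
By the Nernst equation, E = +2.70 − (0.0631/6)·(−0.351) = +2.704 V.

+2.704 V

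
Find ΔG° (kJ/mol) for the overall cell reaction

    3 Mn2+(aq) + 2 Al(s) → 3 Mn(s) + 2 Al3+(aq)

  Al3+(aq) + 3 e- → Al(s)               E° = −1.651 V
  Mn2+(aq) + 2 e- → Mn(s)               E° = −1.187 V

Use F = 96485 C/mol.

In the reaction as written Mn2+(aq) is reduced, so the Mn²⁺/Mn couple is the cathode and Al³⁺/Al is the anode.
E°cell = −1.187 − (−1.651) = +0.464 V; balancing electrons gives n = 6.
ΔG° = −nFE°cell = −(6)(96485)(+0.464) J/mol = −269 kJ/mol.

−269 kJ/mol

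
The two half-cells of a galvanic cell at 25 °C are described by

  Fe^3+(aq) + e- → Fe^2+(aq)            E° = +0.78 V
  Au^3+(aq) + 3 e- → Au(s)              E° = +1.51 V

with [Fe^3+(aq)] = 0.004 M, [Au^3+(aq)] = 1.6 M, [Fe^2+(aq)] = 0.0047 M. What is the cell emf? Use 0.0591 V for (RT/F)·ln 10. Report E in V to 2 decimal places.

Since E°(Au³⁺/Au) > E°(Fe³⁺/Fe²⁺), Au³⁺/Au serves as the cathode.
E°cell = +1.51 − (+0.78) = +0.73 V, with n = 3 electrons transferred.
The balanced reaction is Au^3+(aq) + 3 Fe^2+(aq) → Au(s) + 3 Fe^3+(aq), so Q = [Fe^3+(aq)]^3 / ([Au^3+(aq)]·[Fe^2+(aq)]^3) = 0.385 and log Q = −0.414.
E = E° − (0.0591/n)·log Q = +0.73 − (0.0591/3)(−0.414) = +0.74 V.

+0.74 V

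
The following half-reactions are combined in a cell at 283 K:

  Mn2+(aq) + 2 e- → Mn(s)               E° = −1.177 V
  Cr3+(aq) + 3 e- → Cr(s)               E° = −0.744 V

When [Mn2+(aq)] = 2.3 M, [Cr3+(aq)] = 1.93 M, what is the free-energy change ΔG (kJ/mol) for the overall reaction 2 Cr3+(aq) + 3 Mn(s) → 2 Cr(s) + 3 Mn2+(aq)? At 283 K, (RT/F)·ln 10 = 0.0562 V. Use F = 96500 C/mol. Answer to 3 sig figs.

With Cr³⁺/Cr reduced at the cathode, E°cell = −0.744 − (−1.177) = +0.433 V and n = 6.
Here Q = [Mn2+(aq)]^3 / [Cr3+(aq)]^2 = 3.27 (log Q = 0.514), giving E = +0.433 − (0.0562/6)·(0.514) = +0.4282 V.
Then ΔG = −nFE = −6 × 96500 × +0.4282 J/mol = −248 kJ/mol.

−248 kJ/mol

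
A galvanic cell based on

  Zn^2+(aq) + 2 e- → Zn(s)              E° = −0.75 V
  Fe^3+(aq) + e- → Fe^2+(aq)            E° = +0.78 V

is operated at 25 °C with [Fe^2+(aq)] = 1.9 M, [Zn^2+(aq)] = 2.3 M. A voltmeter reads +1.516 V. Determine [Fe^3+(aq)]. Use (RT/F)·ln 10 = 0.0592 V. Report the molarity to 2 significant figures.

With Fe³⁺/Fe²⁺ at the cathode and Zn²⁺/Zn at the anode, E°cell = +0.78 − (−0.75) = +1.53 V (n = 2).
Since E = E° − (0.0592/n)·log Q, log Q = n(E° − E)/0.0592 = 0.473.
The balanced reaction is 2 Fe^3+(aq) + Zn(s) → 2 Fe^2+(aq) + Zn^2+(aq), so Q = ([Fe^2+(aq)]^2·[Zn^2+(aq)]) / [Fe^3+(aq)]^2.
Isolating [Fe^3+(aq)] in Q = 10^{0.473} yields log [Fe^3+(aq)] = 0.223, i.e. 1.7 M.

1.7 M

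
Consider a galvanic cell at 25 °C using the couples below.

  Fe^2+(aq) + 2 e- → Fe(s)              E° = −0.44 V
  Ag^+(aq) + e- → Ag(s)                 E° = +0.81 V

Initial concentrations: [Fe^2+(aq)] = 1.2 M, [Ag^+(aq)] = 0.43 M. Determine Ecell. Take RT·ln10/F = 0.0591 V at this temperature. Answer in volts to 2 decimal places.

+1.23 V

Ag⁺/Ag is reduced (cathode, E° = +0.81 V) and Fe²⁺/Fe is oxidized (anode).
The standard potential is +0.81 − (−0.44) = +1.25 V and the balanced reaction transfers n = 2 electrons.
Balancing gives 2 Ag^+(aq) + Fe(s) → 2 Ag(s) + Fe^2+(aq); hence Q = [Fe^2+(aq)] / [Ag^+(aq)]^2 = 6.49 (log Q = 0.812).
By the Nernst equation, E = +1.25 − (0.0591/2)·(0.812) = +1.23 V.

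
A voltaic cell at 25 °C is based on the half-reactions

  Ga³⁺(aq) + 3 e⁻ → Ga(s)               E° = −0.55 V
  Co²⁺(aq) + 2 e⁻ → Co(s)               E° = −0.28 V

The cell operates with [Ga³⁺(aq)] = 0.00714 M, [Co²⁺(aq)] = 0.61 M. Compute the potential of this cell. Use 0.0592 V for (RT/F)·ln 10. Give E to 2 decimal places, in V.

+0.31 V

Since E°(Co²⁺/Co) > E°(Ga³⁺/Ga), Co²⁺/Co serves as the cathode.
The standard potential is −0.28 − (−0.55) = +0.27 V and the balanced reaction transfers n = 6 electrons.
For the overall reaction 3 Co²⁺(aq) + 2 Ga(s) → 3 Co(s) + 2 Ga³⁺(aq), Q = [Ga³⁺(aq)]^2 / [Co²⁺(aq)]^3 = 0.000225, giving log Q = −3.649.
By the Nernst equation, E = +0.27 − (0.0592/6)·(−3.649) = +0.31 V.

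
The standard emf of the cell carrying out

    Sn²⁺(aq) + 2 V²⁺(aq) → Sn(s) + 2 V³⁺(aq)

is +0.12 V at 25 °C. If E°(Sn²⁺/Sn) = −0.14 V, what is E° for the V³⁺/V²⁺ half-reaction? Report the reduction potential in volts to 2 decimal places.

−0.26 V

In the reaction as written the Sn²⁺/Sn couple is reduced (cathode) and V³⁺/V²⁺ is oxidized (anode), so E°cell = E°(Sn²⁺/Sn) − E°(V³⁺/V²⁺).
E°(V³⁺/V²⁺) = E°(cathode) − E°cell = −0.14 − (+0.12) = −0.26 V.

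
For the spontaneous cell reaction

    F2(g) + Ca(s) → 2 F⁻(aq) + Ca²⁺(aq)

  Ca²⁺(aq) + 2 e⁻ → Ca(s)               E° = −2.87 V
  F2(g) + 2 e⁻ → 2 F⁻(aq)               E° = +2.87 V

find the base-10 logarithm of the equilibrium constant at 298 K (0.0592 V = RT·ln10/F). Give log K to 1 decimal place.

log K = 193.9

The F₂/F⁻ couple is reduced (cathode); E°cell = +2.87 − (−2.87) = +5.74 V with n = 2.
At equilibrium E = 0, so log K = nE°cell / 0.0592 = (2)(+5.74) / 0.0592 = 193.9.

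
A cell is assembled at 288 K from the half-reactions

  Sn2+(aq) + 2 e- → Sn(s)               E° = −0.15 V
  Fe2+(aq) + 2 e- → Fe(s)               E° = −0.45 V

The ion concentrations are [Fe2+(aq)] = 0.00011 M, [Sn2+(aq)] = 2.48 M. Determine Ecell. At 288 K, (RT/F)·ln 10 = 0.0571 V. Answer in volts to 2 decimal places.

+0.42 V

The Sn²⁺/Sn couple has the more positive E°, so it is the cathode; Fe²⁺/Fe is the anode.
The standard potential is −0.15 − (−0.45) = +0.30 V and the balanced reaction transfers n = 2 electrons.
Balancing gives Sn2+(aq) + Fe(s) → Sn(s) + Fe2+(aq); hence Q = [Fe2+(aq)] / [Sn2+(aq)] = 4.44×10^−5 (log Q = −4.353).
By the Nernst equation, E = +0.30 − (0.0571/2)·(−4.353) = +0.42 V.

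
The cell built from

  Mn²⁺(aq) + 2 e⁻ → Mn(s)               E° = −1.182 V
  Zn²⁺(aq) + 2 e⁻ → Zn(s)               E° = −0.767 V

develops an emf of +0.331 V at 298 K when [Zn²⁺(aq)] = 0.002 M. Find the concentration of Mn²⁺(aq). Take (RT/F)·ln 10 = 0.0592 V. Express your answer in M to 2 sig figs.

Zn²⁺/Zn is the cathode (higher E°); E°cell = −0.767 − (−1.182) = +0.415 V with n = 2.
Rearranging E = E° − (0.0592/n)·log Q gives log Q = 2(+0.415 − (+0.331))/0.0592 = 2.838.
Balancing electrons gives Zn²⁺(aq) + Mn(s) → Zn(s) + Mn²⁺(aq); thus Q = [Mn²⁺(aq)] / [Zn²⁺(aq)].
Substituting the known concentrations and solving, log [Mn²⁺(aq)] = 0.139 and [Mn²⁺(aq)] = 1.4 M.

1.4 M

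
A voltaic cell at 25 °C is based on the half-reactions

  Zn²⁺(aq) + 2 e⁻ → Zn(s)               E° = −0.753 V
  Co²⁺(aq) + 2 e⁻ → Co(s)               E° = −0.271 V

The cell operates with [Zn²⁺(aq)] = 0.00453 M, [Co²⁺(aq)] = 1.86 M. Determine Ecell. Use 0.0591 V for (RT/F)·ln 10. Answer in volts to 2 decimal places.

+0.56 V

Since E°(Co²⁺/Co) > E°(Zn²⁺/Zn), Co²⁺/Co serves as the cathode.
E°cell = −0.271 − (−0.753) = +0.482 V, with n = 2 electrons transferred.
For the overall reaction Co²⁺(aq) + Zn(s) → Co(s) + Zn²⁺(aq), Q = [Zn²⁺(aq)] / [Co²⁺(aq)] = 0.00244, giving log Q = −2.613.
By the Nernst equation, E = +0.482 − (0.0591/2)·(−2.613) = +0.56 V.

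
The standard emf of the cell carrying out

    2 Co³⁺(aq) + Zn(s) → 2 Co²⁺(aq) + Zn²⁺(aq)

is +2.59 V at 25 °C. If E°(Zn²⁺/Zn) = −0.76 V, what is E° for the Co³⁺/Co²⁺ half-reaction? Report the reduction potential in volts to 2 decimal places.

In the reaction as written the Co³⁺/Co²⁺ couple is reduced (cathode) and Zn²⁺/Zn is oxidized (anode), so E°cell = E°(Co³⁺/Co²⁺) − E°(Zn²⁺/Zn).
E°(Co³⁺/Co²⁺) = E°cell + E°(anode) = +2.59 + (−0.76) = +1.83 V.

+1.83 V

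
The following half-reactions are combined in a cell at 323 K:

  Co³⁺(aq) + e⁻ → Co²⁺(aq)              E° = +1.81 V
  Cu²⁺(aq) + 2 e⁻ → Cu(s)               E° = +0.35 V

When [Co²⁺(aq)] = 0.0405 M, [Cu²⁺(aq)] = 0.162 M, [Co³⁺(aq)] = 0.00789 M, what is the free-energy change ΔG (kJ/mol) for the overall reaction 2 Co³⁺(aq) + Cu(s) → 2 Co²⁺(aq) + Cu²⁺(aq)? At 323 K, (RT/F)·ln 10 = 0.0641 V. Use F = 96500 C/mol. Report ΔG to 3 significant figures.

−278 kJ/mol

E°cell = +1.81 − (+0.35) = +1.46 V; the balanced reaction transfers n = 2 electrons.
The reaction quotient is ([Co²⁺(aq)]^2·[Cu²⁺(aq)]) / [Co³⁺(aq)]^2 = 4.27; by Nernst, E = +1.46 − (0.0641/2)(0.630) = +1.4398 V.
Then ΔG = −nFE = −2 × 96500 × +1.4398 J/mol = −278 kJ/mol.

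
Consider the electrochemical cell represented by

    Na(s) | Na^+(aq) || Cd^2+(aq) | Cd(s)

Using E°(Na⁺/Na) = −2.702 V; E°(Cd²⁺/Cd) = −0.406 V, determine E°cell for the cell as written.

+2.296 V

By convention the left-hand electrode in cell notation is the anode (oxidation) and the right-hand electrode is the cathode (reduction).
E°cell = E°(right) − E°(left) = −0.406 − (−2.702) = +2.296 V.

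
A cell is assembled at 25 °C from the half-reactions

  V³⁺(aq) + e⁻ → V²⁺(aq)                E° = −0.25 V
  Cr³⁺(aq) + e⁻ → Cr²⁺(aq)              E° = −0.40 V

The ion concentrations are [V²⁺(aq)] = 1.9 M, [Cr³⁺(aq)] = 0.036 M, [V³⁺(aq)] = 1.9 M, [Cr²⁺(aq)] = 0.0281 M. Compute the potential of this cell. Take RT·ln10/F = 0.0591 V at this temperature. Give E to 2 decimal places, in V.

+0.14 V

The V³⁺/V²⁺ couple has the more positive E°, so it is the cathode; Cr³⁺/Cr²⁺ is the anode.
E°cell = E°cat − E°an = −0.25 − (−0.40) = +0.15 V; n = 1.
For the overall reaction V³⁺(aq) + Cr²⁺(aq) → V²⁺(aq) + Cr³⁺(aq), Q = ([V²⁺(aq)]·[Cr³⁺(aq)]) / ([V³⁺(aq)]·[Cr²⁺(aq)]) = 1.28, giving log Q = 0.108.
Applying E = E° − (RT ln10/nF)·log Q gives +0.15 − (0.0591/1)(0.108) = +0.14 V.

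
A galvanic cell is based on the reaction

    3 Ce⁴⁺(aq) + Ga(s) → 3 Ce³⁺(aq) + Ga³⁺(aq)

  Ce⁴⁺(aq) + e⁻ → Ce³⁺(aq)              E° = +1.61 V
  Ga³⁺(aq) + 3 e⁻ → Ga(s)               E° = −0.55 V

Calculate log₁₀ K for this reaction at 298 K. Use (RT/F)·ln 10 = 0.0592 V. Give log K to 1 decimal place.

log K = 109.5

The Ce⁴⁺/Ce³⁺ couple is reduced (cathode); E°cell = +1.61 − (−0.55) = +2.16 V with n = 3.
At equilibrium E = 0, so log K = nE°cell / 0.0592 = (3)(+2.16) / 0.0592 = 109.5.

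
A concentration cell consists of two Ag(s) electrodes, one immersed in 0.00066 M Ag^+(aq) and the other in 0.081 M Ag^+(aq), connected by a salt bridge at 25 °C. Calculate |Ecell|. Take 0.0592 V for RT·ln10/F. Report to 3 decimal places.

For a concentration cell E°cell = 0, since both electrodes use the same couple.
The compartment with the higher Ag^+(aq) concentration (0.081 M) acts as the cathode; ions are reduced there and produced at the dilute (0.00066 M) anode.
With n = 1, Ecell = −(0.0592/1)·log([dilute]/[conc]) = −(0.0592/1)·log(0.00066/0.081) = +0.124 V.

0.124 V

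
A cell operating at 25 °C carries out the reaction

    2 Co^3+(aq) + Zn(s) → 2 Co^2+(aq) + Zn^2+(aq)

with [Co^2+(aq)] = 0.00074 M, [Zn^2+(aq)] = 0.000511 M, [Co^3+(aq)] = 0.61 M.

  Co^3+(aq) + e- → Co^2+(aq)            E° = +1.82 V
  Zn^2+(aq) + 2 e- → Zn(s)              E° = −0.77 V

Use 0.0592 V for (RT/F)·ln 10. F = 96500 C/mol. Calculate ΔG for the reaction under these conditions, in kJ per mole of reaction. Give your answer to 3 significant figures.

The standard cell potential is +1.82 − (−0.77) = +2.59 V, with n = 2 electrons in the balanced equation.
Here Q = ([Co^2+(aq)]^2·[Zn^2+(aq)]) / [Co^3+(aq)]^2 = 7.52×10^−10 (log Q = −9.124), giving E = +2.59 − (0.0592/2)·(−9.124) = +2.8601 V.
Finally ΔG = −nFE = −(2)(96500 C/mol)(+2.8601 V) = −552 kJ/mol.

−552 kJ/mol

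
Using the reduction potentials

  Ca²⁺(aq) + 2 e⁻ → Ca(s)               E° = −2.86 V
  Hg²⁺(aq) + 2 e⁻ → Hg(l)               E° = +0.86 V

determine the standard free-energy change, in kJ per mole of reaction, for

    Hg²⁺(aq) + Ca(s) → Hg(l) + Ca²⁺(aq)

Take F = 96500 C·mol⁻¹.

In the reaction as written Hg²⁺(aq) is reduced, so the Hg²⁺/Hg couple is the cathode and Ca²⁺/Ca is the anode.
E°cell = +0.86 − (−2.86) = +3.72 V; balancing electrons gives n = 2.
ΔG° = −nFE°cell = −(2)(96500)(+3.72) J/mol = −718 kJ/mol.

−718 kJ/mol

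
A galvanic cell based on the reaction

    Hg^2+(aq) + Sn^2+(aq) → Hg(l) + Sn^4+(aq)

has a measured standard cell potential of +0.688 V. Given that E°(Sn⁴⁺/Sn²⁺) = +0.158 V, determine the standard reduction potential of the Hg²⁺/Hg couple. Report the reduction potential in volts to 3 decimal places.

In the reaction as written the Hg²⁺/Hg couple is reduced (cathode) and Sn⁴⁺/Sn²⁺ is oxidized (anode), so E°cell = E°(Hg²⁺/Hg) − E°(Sn⁴⁺/Sn²⁺).
E°(Hg²⁺/Hg) = E°cell + E°(anode) = +0.688 + (+0.158) = +0.846 V.

+0.846 V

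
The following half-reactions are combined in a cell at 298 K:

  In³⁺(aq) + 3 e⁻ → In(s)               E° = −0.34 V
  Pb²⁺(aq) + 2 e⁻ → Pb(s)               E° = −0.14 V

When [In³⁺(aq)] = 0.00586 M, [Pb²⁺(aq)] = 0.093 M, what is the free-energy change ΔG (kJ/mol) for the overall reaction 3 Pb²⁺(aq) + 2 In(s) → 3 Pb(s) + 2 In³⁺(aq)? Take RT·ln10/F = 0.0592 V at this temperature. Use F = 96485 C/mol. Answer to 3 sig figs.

−124 kJ/mol

With Pb²⁺/Pb reduced at the cathode, E°cell = −0.14 − (−0.34) = +0.20 V and n = 6.
Q = [In³⁺(aq)]^2 / [Pb²⁺(aq)]^3 = 0.0427, so log Q = −1.370 and E = +0.20 − (0.0592/6)(−1.370) = +0.2135 V.
Finally ΔG = −nFE = −(6)(96485 C/mol)(+0.2135 V) = −124 kJ/mol.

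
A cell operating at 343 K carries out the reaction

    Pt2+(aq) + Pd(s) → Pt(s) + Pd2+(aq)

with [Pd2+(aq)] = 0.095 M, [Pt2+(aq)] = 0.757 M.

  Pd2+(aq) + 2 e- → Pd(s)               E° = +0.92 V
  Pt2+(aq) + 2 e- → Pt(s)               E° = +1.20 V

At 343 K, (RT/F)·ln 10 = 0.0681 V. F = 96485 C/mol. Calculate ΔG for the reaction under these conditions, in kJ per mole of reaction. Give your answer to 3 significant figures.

The standard cell potential is +1.20 − (+0.92) = +0.28 V, with n = 2 electrons in the balanced equation.
Q = [Pd2+(aq)] / [Pt2+(aq)] = 0.125, so log Q = −0.901 and E = +0.28 − (0.0681/2)(−0.901) = +0.3107 V.
Finally ΔG = −nFE = −(2)(96485 C/mol)(+0.3107 V) = −60.0 kJ/mol.

−60.0 kJ/mol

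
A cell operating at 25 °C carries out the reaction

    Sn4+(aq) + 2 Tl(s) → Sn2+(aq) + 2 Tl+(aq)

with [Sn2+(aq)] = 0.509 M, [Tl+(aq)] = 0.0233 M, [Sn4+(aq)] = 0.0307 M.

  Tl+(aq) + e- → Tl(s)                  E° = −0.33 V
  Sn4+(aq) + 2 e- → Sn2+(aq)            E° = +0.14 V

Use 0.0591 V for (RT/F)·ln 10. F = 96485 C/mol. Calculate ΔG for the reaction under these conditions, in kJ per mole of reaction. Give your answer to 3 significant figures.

E°cell = +0.14 − (−0.33) = +0.47 V; the balanced reaction transfers n = 2 electrons.
Q = ([Sn2+(aq)]·[Tl+(aq)]^2) / [Sn4+(aq)] = 0.009, so log Q = −2.046 and E = +0.47 − (0.0591/2)(−2.046) = +0.5305 V.
Finally ΔG = −nFE = −(2)(96485 C/mol)(+0.5305 V) = −102 kJ/mol.

−102 kJ/mol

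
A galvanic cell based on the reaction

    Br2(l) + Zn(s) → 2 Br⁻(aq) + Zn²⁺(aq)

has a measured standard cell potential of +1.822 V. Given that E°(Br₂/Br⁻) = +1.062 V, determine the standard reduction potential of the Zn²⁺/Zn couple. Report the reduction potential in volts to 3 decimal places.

In the reaction as written the Br₂/Br⁻ couple is reduced (cathode) and Zn²⁺/Zn is oxidized (anode), so E°cell = E°(Br₂/Br⁻) − E°(Zn²⁺/Zn).
E°(Zn²⁺/Zn) = E°(cathode) − E°cell = +1.062 − (+1.822) = −0.760 V.

−0.760 V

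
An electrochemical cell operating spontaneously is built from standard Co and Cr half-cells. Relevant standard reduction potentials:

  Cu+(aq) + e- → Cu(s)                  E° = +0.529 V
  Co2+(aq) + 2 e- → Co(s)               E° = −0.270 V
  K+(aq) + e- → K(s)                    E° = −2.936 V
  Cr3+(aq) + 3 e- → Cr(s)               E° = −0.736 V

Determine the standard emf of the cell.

+0.466 V

The Co²⁺/Co couple has the higher E°, so Co ion is reduced (cathode) and Cr is oxidized (anode).
E°cell = E°(cathode) − E°(anode) = −0.270 − (−0.736) = +0.466 V.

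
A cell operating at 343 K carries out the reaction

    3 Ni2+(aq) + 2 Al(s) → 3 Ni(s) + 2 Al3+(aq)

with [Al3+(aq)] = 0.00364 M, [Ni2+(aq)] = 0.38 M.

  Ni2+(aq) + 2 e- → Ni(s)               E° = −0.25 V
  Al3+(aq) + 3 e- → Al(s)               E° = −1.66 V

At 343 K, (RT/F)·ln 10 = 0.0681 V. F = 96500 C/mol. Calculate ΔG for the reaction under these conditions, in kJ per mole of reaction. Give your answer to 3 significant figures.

−840 kJ/mol

With Ni²⁺/Ni reduced at the cathode, E°cell = −0.25 − (−1.66) = +1.41 V and n = 6.
Here Q = [Al3+(aq)]^2 / [Ni2+(aq)]^3 = 0.000241 (log Q = −3.617), giving E = +1.41 − (0.0681/6)·(−3.617) = +1.4511 V.
Then ΔG = −nFE = −6 × 96500 × +1.4511 J/mol = −840 kJ/mol.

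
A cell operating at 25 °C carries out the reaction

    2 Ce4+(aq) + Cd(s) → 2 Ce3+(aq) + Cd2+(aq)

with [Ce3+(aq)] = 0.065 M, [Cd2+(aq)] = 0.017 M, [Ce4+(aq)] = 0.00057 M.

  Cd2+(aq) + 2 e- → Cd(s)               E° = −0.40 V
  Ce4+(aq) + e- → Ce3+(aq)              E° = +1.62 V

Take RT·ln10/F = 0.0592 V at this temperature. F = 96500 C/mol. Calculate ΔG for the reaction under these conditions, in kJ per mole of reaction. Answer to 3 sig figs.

The standard cell potential is +1.62 − (−0.40) = +2.02 V, with n = 2 electrons in the balanced equation.
Here Q = ([Ce3+(aq)]^2·[Cd2+(aq)]) / [Ce4+(aq)]^2 = 221 (log Q = 2.345), giving E = +2.02 − (0.0592/2)·(2.345) = +1.9506 V.
Finally ΔG = −nFE = −(2)(96500 C/mol)(+1.9506 V) = −376 kJ/mol.

−376 kJ/mol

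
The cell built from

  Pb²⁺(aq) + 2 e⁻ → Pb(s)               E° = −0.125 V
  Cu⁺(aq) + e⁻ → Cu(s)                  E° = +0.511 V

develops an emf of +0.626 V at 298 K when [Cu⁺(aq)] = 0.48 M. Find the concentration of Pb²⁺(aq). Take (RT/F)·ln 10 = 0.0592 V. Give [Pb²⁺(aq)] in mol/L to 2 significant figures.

With Cu⁺/Cu at the cathode and Pb²⁺/Pb at the anode, E°cell = +0.511 − (−0.125) = +0.636 V (n = 2).
From the Nernst equation, log Q = n(E° − E)/0.0592 = 2·(+0.636 − (+0.626))/0.0592 = 0.338.
Balancing electrons gives 2 Cu⁺(aq) + Pb(s) → 2 Cu(s) + Pb²⁺(aq); thus Q = [Pb²⁺(aq)] / [Cu⁺(aq)]^2.
Isolating [Pb²⁺(aq)] in Q = 10^{0.338} yields log [Pb²⁺(aq)] = −0.300, i.e. 0.50 M.

0.50 M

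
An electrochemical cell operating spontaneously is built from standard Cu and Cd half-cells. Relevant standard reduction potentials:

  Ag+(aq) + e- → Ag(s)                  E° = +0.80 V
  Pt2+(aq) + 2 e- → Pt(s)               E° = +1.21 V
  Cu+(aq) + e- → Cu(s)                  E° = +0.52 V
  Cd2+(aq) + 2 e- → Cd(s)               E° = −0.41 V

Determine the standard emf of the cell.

Of the two couples in this cell, the one with the more positive reduction potential is reduced at the cathode: here that is Cu⁺/Cu (+0.52 V); Cd²⁺/Cd (−0.41 V) is the anode.
E°cell = E°(cathode) − E°(anode) = +0.52 − (−0.41) = +0.93 V.

+0.93 V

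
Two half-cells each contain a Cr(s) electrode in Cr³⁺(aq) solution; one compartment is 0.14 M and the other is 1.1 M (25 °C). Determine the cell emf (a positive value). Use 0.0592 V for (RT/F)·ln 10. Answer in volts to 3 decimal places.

0.018 V

For a concentration cell E°cell = 0, since both electrodes use the same couple.
The compartment with the higher Cr³⁺(aq) concentration (1.1 M) acts as the cathode; ions are reduced there and produced at the dilute (0.14 M) anode.
With n = 3, Ecell = −(0.0592/3)·log([dilute]/[conc]) = −(0.0592/3)·log(0.14/1.1) = +0.018 V.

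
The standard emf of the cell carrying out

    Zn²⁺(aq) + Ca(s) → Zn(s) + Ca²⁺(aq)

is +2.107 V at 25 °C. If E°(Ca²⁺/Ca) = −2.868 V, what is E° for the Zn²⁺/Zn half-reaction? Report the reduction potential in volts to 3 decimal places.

−0.761 V

In the reaction as written the Zn²⁺/Zn couple is reduced (cathode) and Ca²⁺/Ca is oxidized (anode), so E°cell = E°(Zn²⁺/Zn) − E°(Ca²⁺/Ca).
E°(Zn²⁺/Zn) = E°cell + E°(anode) = +2.107 + (−2.868) = −0.761 V.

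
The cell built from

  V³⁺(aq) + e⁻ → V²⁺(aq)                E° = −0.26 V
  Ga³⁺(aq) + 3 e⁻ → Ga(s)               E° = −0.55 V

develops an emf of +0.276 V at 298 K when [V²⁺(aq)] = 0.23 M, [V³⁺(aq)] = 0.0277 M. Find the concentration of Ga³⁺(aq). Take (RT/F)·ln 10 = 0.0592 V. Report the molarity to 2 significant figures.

The V³⁺/V²⁺ couple has the larger reduction potential, so it is the cathode: E°cell = −0.26 − (−0.55) = +0.29 V and n = 3.
Rearranging E = E° − (0.0592/n)·log Q gives log Q = 3(+0.29 − (+0.276))/0.0592 = 0.709.
The balanced reaction is 3 V³⁺(aq) + Ga(s) → 3 V²⁺(aq) + Ga³⁺(aq), so Q = ([V²⁺(aq)]^3·[Ga³⁺(aq)]) / [V³⁺(aq)]^3.
Solving for the unknown gives log [Ga³⁺(aq)] = −2.049, so [Ga³⁺(aq)] ≈ 0.0089 M.

0.0089 M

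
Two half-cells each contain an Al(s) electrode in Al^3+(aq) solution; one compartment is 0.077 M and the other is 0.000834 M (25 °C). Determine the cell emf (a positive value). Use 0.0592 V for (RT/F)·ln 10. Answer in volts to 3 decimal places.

0.039 V

For a concentration cell E°cell = 0, since both electrodes use the same couple.
The compartment with the higher Al^3+(aq) concentration (0.077 M) acts as the cathode; ions are reduced there and produced at the dilute (0.000834 M) anode.
With n = 3, Ecell = −(0.0592/3)·log([dilute]/[conc]) = −(0.0592/3)·log(0.000834/0.077) = +0.039 V.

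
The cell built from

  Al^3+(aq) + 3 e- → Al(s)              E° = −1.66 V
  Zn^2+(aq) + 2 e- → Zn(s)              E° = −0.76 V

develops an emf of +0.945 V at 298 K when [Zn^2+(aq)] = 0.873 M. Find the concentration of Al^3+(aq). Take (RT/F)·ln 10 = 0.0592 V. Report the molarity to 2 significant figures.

0.0043 M

Zn²⁺/Zn is the cathode (higher E°); E°cell = −0.76 − (−1.66) = +0.90 V with n = 6.
Rearranging E = E° − (0.0592/n)·log Q gives log Q = 6(+0.90 − (+0.945))/0.0592 = −4.561.
Balancing electrons gives 3 Zn^2+(aq) + 2 Al(s) → 3 Zn(s) + 2 Al^3+(aq); thus Q = [Al^3+(aq)]^2 / [Zn^2+(aq)]^3.
Solving for the unknown gives log [Al^3+(aq)] = −2.369, so [Al^3+(aq)] ≈ 0.0043 M.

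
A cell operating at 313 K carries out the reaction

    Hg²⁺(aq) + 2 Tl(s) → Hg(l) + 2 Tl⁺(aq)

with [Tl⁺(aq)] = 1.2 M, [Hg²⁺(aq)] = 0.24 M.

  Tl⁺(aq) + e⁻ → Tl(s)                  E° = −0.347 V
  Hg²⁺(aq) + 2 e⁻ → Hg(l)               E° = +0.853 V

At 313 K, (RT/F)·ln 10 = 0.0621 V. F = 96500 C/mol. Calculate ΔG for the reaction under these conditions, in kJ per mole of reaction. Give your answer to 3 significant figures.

With Hg²⁺/Hg reduced at the cathode, E°cell = +0.853 − (−0.347) = +1.200 V and n = 2.
Q = [Tl⁺(aq)]^2 / [Hg²⁺(aq)] = 6, so log Q = 0.778 and E = +1.200 − (0.0621/2)(0.778) = +1.1758 V.
Then ΔG = −nFE = −2 × 96500 × +1.1758 J/mol = −227 kJ/mol.

−227 kJ/mol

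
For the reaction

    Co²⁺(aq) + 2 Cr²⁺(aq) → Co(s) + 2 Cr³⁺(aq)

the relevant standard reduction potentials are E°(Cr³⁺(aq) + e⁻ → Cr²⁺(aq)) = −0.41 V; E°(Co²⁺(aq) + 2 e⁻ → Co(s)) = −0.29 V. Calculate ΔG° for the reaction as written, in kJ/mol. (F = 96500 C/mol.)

−23.2 kJ/mol

In the reaction as written Co²⁺(aq) is reduced, so the Co²⁺/Co couple is the cathode and Cr³⁺/Cr²⁺ is the anode.
E°cell = −0.29 − (−0.41) = +0.12 V; balancing electrons gives n = 2.
ΔG° = −nFE°cell = −(2)(96500)(+0.12) J/mol = −23.2 kJ/mol.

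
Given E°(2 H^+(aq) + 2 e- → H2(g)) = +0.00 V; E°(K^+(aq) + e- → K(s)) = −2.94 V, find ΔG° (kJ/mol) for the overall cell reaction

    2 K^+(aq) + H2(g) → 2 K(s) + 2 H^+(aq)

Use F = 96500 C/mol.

+567 kJ/mol

In the reaction as written K^+(aq) is reduced, so the K⁺/K couple is the cathode and 2H⁺/H₂ is the anode.
E°cell = −2.94 − (+0.00) = −2.94 V; balancing electrons gives n = 2.
ΔG° = −nFE°cell = −(2)(96500)(−2.94) J/mol = +567 kJ/mol.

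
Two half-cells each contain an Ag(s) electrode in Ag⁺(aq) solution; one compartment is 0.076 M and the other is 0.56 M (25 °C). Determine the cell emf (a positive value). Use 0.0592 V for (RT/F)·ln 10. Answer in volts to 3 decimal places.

0.051 V

For a concentration cell E°cell = 0, since both electrodes use the same couple.
The compartment with the higher Ag⁺(aq) concentration (0.56 M) acts as the cathode; ions are reduced there and produced at the dilute (0.076 M) anode.
With n = 1, Ecell = −(0.0592/1)·log([dilute]/[conc]) = −(0.0592/1)·log(0.076/0.56) = +0.051 V.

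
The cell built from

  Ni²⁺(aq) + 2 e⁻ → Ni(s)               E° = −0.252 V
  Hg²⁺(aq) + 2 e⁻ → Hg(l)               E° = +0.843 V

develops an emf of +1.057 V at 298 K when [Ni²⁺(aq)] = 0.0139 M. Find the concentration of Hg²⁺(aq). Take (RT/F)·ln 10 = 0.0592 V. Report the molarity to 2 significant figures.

0.00072 M

With Hg²⁺/Hg at the cathode and Ni²⁺/Ni at the anode, E°cell = +0.843 − (−0.252) = +1.095 V (n = 2).
Rearranging E = E° − (0.0592/n)·log Q gives log Q = 2(+1.095 − (+1.057))/0.0592 = 1.284.
For Hg²⁺(aq) + Ni(s) → Hg(l) + Ni²⁺(aq), the reaction quotient is Q = [Ni²⁺(aq)] / [Hg²⁺(aq)].
Isolating [Hg²⁺(aq)] in Q = 10^{1.284} yields log [Hg²⁺(aq)] = −3.141, i.e. 0.00072 M.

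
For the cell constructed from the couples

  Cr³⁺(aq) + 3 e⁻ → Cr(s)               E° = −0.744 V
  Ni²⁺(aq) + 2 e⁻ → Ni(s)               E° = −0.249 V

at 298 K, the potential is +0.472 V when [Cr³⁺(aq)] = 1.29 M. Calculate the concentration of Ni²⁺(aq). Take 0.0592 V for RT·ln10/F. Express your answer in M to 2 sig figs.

0.20 M

The Ni²⁺/Ni couple has the larger reduction potential, so it is the cathode: E°cell = −0.249 − (−0.744) = +0.495 V and n = 6.
Rearranging E = E° − (0.0592/n)·log Q gives log Q = 6(+0.495 − (+0.472))/0.0592 = 2.331.
Balancing electrons gives 3 Ni²⁺(aq) + 2 Cr(s) → 3 Ni(s) + 2 Cr³⁺(aq); thus Q = [Cr³⁺(aq)]^2 / [Ni²⁺(aq)]^3.
Isolating [Ni²⁺(aq)] in Q = 10^{2.331} yields log [Ni²⁺(aq)] = −0.703, i.e. 0.20 M.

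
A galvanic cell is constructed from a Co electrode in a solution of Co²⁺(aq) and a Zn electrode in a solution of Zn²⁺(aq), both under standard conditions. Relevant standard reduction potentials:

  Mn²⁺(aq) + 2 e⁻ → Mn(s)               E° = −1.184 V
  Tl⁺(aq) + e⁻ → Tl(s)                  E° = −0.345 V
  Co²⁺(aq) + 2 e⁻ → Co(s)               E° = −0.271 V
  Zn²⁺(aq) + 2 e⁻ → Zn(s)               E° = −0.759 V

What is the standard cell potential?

Of the two couples in this cell, the one with the more positive reduction potential is reduced at the cathode: here that is Co²⁺/Co (−0.271 V); Zn²⁺/Zn (−0.759 V) is the anode.
E°cell = E°(cathode) − E°(anode) = −0.271 − (−0.759) = +0.488 V.

+0.488 V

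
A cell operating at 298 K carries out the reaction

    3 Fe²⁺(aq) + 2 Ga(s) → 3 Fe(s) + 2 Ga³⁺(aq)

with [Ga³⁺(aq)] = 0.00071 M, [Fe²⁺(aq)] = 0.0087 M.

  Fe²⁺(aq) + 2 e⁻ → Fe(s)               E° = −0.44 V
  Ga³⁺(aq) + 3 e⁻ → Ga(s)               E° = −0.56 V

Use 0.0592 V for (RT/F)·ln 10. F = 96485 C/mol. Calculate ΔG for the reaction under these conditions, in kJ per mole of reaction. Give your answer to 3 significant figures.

E°cell = −0.44 − (−0.56) = +0.12 V; the balanced reaction transfers n = 6 electrons.
Here Q = [Ga³⁺(aq)]^2 / [Fe²⁺(aq)]^3 = 0.766 (log Q = −0.116), giving E = +0.12 − (0.0592/6)·(−0.116) = +0.1211 V.
ΔG = −nFE = −(6)(96485)(+0.1211) J/mol = −70.1 kJ/mol.

−70.1 kJ/mol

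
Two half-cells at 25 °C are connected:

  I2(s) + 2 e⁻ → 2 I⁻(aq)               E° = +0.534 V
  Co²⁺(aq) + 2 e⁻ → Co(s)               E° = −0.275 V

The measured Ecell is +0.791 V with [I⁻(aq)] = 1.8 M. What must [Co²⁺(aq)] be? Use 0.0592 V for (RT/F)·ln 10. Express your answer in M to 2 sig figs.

The I₂/I⁻ couple has the larger reduction potential, so it is the cathode: E°cell = +0.534 − (−0.275) = +0.809 V and n = 2.
Since E = E° − (0.0592/n)·log Q, log Q = n(E° − E)/0.0592 = 0.608.
Balancing electrons gives I2(s) + Co(s) → 2 I⁻(aq) + Co²⁺(aq); thus Q = [I⁻(aq)]^2·[Co²⁺(aq)].
Isolating [Co²⁺(aq)] in Q = 10^{0.608} yields log [Co²⁺(aq)] = 0.097, i.e. 1.3 M.

1.3 M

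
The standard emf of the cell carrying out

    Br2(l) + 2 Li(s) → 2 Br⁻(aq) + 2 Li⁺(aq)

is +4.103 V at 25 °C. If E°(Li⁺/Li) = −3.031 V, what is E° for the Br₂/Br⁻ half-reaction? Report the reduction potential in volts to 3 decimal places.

In the reaction as written the Br₂/Br⁻ couple is reduced (cathode) and Li⁺/Li is oxidized (anode), so E°cell = E°(Br₂/Br⁻) − E°(Li⁺/Li).
E°(Br₂/Br⁻) = E°cell + E°(anode) = +4.103 + (−3.031) = +1.072 V.

+1.072 V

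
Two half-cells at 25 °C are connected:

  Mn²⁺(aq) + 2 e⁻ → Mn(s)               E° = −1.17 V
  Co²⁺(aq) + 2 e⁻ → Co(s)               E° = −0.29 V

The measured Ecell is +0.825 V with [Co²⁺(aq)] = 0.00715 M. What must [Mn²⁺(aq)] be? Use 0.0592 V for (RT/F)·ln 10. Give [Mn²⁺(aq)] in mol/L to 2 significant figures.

The Co²⁺/Co couple has the larger reduction potential, so it is the cathode: E°cell = −0.29 − (−1.17) = +0.88 V and n = 2.
From the Nernst equation, log Q = n(E° − E)/0.0592 = 2·(+0.88 − (+0.825))/0.0592 = 1.858.
For Co²⁺(aq) + Mn(s) → Co(s) + Mn²⁺(aq), the reaction quotient is Q = [Mn²⁺(aq)] / [Co²⁺(aq)].
Substituting the known concentrations and solving, log [Mn²⁺(aq)] = −0.288 and [Mn²⁺(aq)] = 0.52 M.

0.52 M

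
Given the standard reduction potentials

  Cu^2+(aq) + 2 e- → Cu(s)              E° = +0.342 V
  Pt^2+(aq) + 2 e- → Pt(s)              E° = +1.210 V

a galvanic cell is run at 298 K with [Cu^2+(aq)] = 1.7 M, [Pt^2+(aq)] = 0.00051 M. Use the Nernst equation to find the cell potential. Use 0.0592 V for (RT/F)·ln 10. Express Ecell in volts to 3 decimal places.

Pt²⁺/Pt is reduced (cathode, E° = +1.210 V) and Cu²⁺/Cu is oxidized (anode).
E°cell = E°cat − E°an = +1.210 − (+0.342) = +0.868 V; n = 2.
For the overall reaction Pt^2+(aq) + Cu(s) → Pt(s) + Cu^2+(aq), Q = [Cu^2+(aq)] / [Pt^2+(aq)] = 3.33×10^3, giving log Q = 3.523.
Applying E = E° − (RT ln10/nF)·log Q gives +0.868 − (0.0592/2)(3.523) = +0.764 V.

+0.764 V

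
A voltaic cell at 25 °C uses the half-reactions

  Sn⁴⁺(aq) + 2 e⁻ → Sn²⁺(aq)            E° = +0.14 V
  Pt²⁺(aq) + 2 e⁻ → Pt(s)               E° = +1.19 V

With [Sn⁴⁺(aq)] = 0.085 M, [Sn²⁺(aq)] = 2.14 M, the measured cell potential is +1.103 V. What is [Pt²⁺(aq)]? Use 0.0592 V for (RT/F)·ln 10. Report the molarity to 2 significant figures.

With Pt²⁺/Pt at the cathode and Sn⁴⁺/Sn²⁺ at the anode, E°cell = +1.19 − (+0.14) = +1.05 V (n = 2).
Rearranging E = E° − (0.0592/n)·log Q gives log Q = 2(+1.05 − (+1.103))/0.0592 = −1.791.
For Pt²⁺(aq) + Sn²⁺(aq) → Pt(s) + Sn⁴⁺(aq), the reaction quotient is Q = [Sn⁴⁺(aq)] / ([Pt²⁺(aq)]·[Sn²⁺(aq)]).
Isolating [Pt²⁺(aq)] in Q = 10^{−1.791} yields log [Pt²⁺(aq)] = 0.390, i.e. 2.5 M.

2.5 M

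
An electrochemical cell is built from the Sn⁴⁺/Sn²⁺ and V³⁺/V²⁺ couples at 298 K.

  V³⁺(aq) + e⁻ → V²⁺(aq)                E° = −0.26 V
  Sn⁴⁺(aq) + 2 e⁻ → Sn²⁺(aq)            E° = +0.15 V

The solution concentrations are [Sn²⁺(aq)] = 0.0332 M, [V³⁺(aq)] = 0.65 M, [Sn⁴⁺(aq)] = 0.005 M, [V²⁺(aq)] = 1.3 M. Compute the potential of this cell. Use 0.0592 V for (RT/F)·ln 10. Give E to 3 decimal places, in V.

Since E°(Sn⁴⁺/Sn²⁺) > E°(V³⁺/V²⁺), Sn⁴⁺/Sn²⁺ serves as the cathode.
The standard potential is +0.15 − (−0.26) = +0.41 V and the balanced reaction transfers n = 2 electrons.
For the overall reaction Sn⁴⁺(aq) + 2 V²⁺(aq) → Sn²⁺(aq) + 2 V³⁺(aq), Q = ([Sn²⁺(aq)]·[V³⁺(aq)]^2) / ([Sn⁴⁺(aq)]·[V²⁺(aq)]^2) = 1.66, giving log Q = 0.220.
Applying E = E° − (RT ln10/nF)·log Q gives +0.41 − (0.0592/2)(0.220) = +0.403 V.

+0.403 V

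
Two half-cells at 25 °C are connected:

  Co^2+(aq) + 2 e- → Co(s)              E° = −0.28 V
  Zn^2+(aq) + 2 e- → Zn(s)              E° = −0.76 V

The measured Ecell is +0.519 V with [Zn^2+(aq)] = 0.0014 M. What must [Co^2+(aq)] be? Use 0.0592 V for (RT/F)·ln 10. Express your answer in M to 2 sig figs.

Co²⁺/Co is the cathode (higher E°); E°cell = −0.28 − (−0.76) = +0.48 V with n = 2.
From the Nernst equation, log Q = n(E° − E)/0.0592 = 2·(+0.48 − (+0.519))/0.0592 = −1.318.
Balancing electrons gives Co^2+(aq) + Zn(s) → Co(s) + Zn^2+(aq); thus Q = [Zn^2+(aq)] / [Co^2+(aq)].
Solving for the unknown gives log [Co^2+(aq)] = −1.536, so [Co^2+(aq)] ≈ 0.029 M.

0.029 M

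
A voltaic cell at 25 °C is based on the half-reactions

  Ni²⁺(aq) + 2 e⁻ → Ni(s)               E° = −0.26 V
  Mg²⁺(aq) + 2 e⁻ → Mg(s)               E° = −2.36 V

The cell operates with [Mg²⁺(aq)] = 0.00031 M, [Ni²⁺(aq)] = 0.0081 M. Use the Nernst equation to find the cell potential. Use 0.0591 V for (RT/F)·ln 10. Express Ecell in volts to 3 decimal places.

+2.142 V

Ni²⁺/Ni is reduced (cathode, E° = −0.26 V) and Mg²⁺/Mg is oxidized (anode).
E°cell = E°cat − E°an = −0.26 − (−2.36) = +2.10 V; n = 2.
For the overall reaction Ni²⁺(aq) + Mg(s) → Ni(s) + Mg²⁺(aq), Q = [Mg²⁺(aq)] / [Ni²⁺(aq)] = 0.0383, giving log Q = −1.417.
E = E° − (0.0591/n)·log Q = +2.10 − (0.0591/2)(−1.417) = +2.142 V.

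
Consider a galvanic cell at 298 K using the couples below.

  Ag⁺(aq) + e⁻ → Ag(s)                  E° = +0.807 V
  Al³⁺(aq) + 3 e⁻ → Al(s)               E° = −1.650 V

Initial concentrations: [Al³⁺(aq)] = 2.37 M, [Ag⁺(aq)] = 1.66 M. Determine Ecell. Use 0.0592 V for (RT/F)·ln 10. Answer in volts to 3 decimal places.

The Ag⁺/Ag couple has the more positive E°, so it is the cathode; Al³⁺/Al is the anode.
The standard potential is +0.807 − (−1.650) = +2.457 V and the balanced reaction transfers n = 3 electrons.
Balancing gives 3 Ag⁺(aq) + Al(s) → 3 Ag(s) + Al³⁺(aq); hence Q = [Al³⁺(aq)] / [Ag⁺(aq)]^3 = 0.518 (log Q = −0.286).
By the Nernst equation, E = +2.457 − (0.0592/3)·(−0.286) = +2.463 V.

+2.463 V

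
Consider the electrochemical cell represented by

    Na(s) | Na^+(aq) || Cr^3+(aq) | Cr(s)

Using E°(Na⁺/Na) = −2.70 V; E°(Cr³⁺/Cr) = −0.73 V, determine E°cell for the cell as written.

By convention the left-hand electrode in cell notation is the anode (oxidation) and the right-hand electrode is the cathode (reduction).
E°cell = E°(right) − E°(left) = −0.73 − (−2.70) = +1.97 V.

+1.97 V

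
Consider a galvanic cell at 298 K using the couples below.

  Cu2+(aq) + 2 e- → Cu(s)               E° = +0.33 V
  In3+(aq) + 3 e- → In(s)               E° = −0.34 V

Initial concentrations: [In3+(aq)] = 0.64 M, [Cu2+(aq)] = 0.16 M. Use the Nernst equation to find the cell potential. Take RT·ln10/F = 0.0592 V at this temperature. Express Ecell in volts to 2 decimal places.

+0.65 V

Since E°(Cu²⁺/Cu) > E°(In³⁺/In), Cu²⁺/Cu serves as the cathode.
E°cell = +0.33 − (−0.34) = +0.67 V, with n = 6 electrons transferred.
The balanced reaction is 3 Cu2+(aq) + 2 In(s) → 3 Cu(s) + 2 In3+(aq), so Q = [In3+(aq)]^2 / [Cu2+(aq)]^3 = 100 and log Q = 2.000.
By the Nernst equation, E = +0.67 − (0.0592/6)·(2.000) = +0.65 V.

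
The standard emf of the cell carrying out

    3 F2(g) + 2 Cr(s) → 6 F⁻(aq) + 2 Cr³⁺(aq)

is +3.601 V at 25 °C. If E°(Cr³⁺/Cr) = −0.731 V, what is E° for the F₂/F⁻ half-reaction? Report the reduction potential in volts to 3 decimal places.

+2.870 V

In the reaction as written the F₂/F⁻ couple is reduced (cathode) and Cr³⁺/Cr is oxidized (anode), so E°cell = E°(F₂/F⁻) − E°(Cr³⁺/Cr).
E°(F₂/F⁻) = E°cell + E°(anode) = +3.601 + (−0.731) = +2.870 V.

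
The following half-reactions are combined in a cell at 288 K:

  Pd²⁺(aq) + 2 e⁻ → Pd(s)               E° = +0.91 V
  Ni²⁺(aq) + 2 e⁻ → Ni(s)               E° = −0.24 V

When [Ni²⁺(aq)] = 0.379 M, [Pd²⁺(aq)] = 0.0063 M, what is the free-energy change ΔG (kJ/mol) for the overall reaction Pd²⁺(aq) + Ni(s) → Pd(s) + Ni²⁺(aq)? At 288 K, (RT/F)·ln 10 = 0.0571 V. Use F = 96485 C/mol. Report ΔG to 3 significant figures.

With Pd²⁺/Pd reduced at the cathode, E°cell = +0.91 − (−0.24) = +1.15 V and n = 2.
The reaction quotient is [Ni²⁺(aq)] / [Pd²⁺(aq)] = 60.2; by Nernst, E = +1.15 − (0.0571/2)(1.779) = +1.0992 V.
ΔG = −nFE = −(2)(96485)(+1.0992) J/mol = −212 kJ/mol.

−212 kJ/mol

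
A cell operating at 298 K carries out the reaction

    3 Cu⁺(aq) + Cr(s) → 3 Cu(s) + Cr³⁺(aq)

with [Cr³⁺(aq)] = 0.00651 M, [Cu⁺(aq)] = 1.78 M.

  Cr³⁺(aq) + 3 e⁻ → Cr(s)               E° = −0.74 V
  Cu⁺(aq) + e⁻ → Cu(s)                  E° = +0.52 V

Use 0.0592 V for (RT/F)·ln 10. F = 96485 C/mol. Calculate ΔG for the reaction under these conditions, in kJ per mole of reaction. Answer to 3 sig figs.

With Cu⁺/Cu reduced at the cathode, E°cell = +0.52 − (−0.74) = +1.26 V and n = 3.
Q = [Cr³⁺(aq)] / [Cu⁺(aq)]^3 = 0.00115, so log Q = −2.938 and E = +1.26 − (0.0592/3)(−2.938) = +1.3180 V.
Then ΔG = −nFE = −3 × 96485 × +1.3180 J/mol = −382 kJ/mol.

−382 kJ/mol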